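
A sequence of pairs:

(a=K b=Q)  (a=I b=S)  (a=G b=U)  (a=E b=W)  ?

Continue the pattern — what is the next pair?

(a=C b=Y)

A: letters move back 2 places in the alphabet, so K, I, G, E → C.
For the b, letters move forward 2 places in the alphabet: Q, S, U, W → Y.
Putting it together: (a=C b=Y).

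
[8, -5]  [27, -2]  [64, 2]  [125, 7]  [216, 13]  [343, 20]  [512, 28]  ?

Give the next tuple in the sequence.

[729, 37]

First slot: perfect cubes: 2³, 3³, 4³, …, so 8, 27, 64, 125, 216, 343, 512 → 729.
Second slot: differences are 3, 4, 5, … (increasing by 1 each time); -5, -2, 2, 7, 13, 20, 28 → 37.
So the next tuple is [729, 37].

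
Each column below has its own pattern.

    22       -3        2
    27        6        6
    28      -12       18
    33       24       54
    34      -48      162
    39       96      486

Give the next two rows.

First component: alternating steps +5, +1, +5, +1, …; 22, 27, 28, 33, 34, 39 → 40 → 45.
Second component goes -3, 6, -12, 24, -48, 96 → -192 → 384 (×(-2) each step).
Third component: 2, 6, 18, 54, 162, 486 → 1458 → 4374 (×3 each step).
So the next two rows are 40  -192  1458 and 45  384  4374.

40  -192  1458; 45  384  4374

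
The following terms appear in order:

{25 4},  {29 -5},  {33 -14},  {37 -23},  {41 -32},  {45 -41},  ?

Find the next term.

{49 -50}

First coordinate goes 25, 29, 33, 37, 41, 45 → 49 (+4 each step).
Second coordinate: −9 each step, so 4, -5, -14, -23, -32, -41 → -50.
Putting it together: {49 -50}.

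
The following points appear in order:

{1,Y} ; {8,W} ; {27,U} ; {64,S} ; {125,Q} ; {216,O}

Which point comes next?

{343,M}

First coordinate goes 1, 8, 27, 64, 125, 216 → 343 (perfect cubes: 1³, 2³, 3³, …).
Letter: Y, W, U, S, Q, O → M (letters move back 2 places in the alphabet).
So the next point is {343,M}.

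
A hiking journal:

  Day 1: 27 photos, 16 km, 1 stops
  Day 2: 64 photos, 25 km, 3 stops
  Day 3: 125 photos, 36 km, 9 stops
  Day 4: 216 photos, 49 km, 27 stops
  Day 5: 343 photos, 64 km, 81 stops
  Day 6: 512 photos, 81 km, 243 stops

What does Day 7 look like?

729 photos, 100 km, 729 stops

Photos: 27, 64, 125, 216, 343, 512 → 729 (perfect cubes: 3³, 4³, 5³, …).
For the km, perfect squares: 4², 5², 6², …: 16, 25, 36, 49, 64, 81 → 100.
Stops: 1, 3, 9, 27, 81, 243 → 729 (×3 each step).
Combining the parts gives 729 photos, 100 km, 729 stops.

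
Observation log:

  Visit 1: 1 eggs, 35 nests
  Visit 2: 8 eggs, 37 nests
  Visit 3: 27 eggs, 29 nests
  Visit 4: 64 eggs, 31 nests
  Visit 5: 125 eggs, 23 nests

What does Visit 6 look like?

For the eggs, perfect cubes: 1³, 2³, 3³, …: 1, 8, 27, 64, 125 → 216.
Nests: alternating steps +2, −8, +2, −8, …; 35, 37, 29, 31, 23 → 25.
Putting it together: 216 eggs, 25 nests.

216 eggs, 25 nests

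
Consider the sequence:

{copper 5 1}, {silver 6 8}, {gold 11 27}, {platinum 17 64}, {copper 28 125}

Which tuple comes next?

{silver 45 216}

Metal: repeats copper → silver → gold → platinum; copper, silver, gold, platinum, copper → silver.
Second value — each term is the sum of the two before it: 5, 6, 11, 17, 28 → 45.
Third value goes 1, 8, 27, 64, 125 → 216 (perfect cubes: 1³, 2³, 3³, …).
Putting it together: {silver 45 216}.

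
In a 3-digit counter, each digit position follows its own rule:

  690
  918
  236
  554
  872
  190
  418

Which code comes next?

First digit: +3 each step, mod 10, so 6, 9, 2, 5, 8, 1, 4 → 7.
Second digit: +2 each step, mod 10, so 9, 1, 3, 5, 7, 9, 1 → 3.
Third digit: −2 each step, mod 10, so 0, 8, 6, 4, 2, 0, 8 → 6.
So the next code is 736.

736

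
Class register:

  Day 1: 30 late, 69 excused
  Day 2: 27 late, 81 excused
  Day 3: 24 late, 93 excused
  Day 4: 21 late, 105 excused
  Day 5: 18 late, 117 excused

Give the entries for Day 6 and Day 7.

15 late, 129 excused; 12 late, 141 excused

Late: 30, 27, 24, 21, 18 → 15 → 12 (−3 each step).
For the excused, +12 each step: 69, 81, 93, 105, 117 → 129 → 141.
Putting the parts together: 15 late, 129 excused and then 12 late, 141 excused.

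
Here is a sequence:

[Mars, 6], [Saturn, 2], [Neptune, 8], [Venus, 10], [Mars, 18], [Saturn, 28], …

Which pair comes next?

[Neptune, 46]

Planet: repeats Mars → Saturn → Neptune → Venus, so Mars, Saturn, Neptune, Venus, Mars, Saturn → Neptune.
Second coordinate — each term is the sum of the two before it: 6, 2, 8, 10, 18, 28 → 46.
Combining the parts gives [Neptune, 46].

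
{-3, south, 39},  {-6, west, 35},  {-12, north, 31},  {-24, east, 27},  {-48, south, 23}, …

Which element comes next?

{-96, west, 19}

First component — ×2 each step: -3, -6, -12, -24, -48 → -96.
Direction goes south, west, north, east, south → west (repeats south → west → north → east).
Third component goes 39, 35, 31, 27, 23 → 19 (−4 each step).
So the next element is {-96, west, 19}.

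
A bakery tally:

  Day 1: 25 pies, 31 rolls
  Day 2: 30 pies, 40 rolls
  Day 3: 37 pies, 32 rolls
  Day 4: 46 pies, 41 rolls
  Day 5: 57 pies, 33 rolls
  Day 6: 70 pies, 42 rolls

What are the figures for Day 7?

Pies — differences are 5, 7, 9, … (increasing by 2 each time): 25, 30, 37, 46, 57, 70 → 85.
For the rolls, alternating steps +9, −8, +9, −8, …: 31, 40, 32, 41, 33, 42 → 34.
So the next line is 85 pies, 34 rolls.

85 pies, 34 rolls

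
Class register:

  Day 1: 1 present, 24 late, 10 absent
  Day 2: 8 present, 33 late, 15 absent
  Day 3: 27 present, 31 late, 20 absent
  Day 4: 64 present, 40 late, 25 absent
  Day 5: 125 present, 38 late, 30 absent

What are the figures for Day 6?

216 present, 47 late, 35 absent

Present: 1, 8, 27, 64, 125 → 216 (perfect cubes: 1³, 2³, 3³, …).
Late: alternating steps +9, −2, +9, −2, …, so 24, 33, 31, 40, 38 → 47.
Absent: +5 each step, so 10, 15, 20, 25, 30 → 35.
So the next row is 216 present, 47 late, 35 absent.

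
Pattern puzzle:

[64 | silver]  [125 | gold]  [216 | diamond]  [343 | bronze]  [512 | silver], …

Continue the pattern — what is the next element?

[729 | gold]

First coordinate: 64, 125, 216, 343, 512 → 729 (perfect cubes: 4³, 5³, 6³, …).
Rank: repeats silver → gold → diamond → bronze, so silver, gold, diamond, bronze, silver → gold.
Combining the parts gives [729 | gold].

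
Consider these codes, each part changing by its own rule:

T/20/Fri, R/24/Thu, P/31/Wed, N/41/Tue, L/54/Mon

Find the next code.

J/70/Sun

Letter: letters move back 2 places in the alphabet; T, R, P, N, L → J.
Second component: 20, 24, 31, 41, 54 → 70 (differences are 4, 7, 10, … (increasing by 3 each time)).
Day goes Fri, Thu, Wed, Tue, Mon → Sun (runs backward through the weekdays Mon→Sun).
So the next code is J/70/Sun.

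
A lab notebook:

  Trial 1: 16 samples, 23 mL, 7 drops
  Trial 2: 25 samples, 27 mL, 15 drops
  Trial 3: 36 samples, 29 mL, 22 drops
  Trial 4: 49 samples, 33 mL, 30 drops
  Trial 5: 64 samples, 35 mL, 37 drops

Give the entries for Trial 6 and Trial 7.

81 samples, 39 mL, 45 drops; 100 samples, 41 mL, 52 drops

Samples — perfect squares: 4², 5², 6², …: 16, 25, 36, 49, 64 → 81 → 100.
For the mL, alternating steps +4, +2, +4, +2, …: 23, 27, 29, 33, 35 → 39 → 41.
For the drops, alternating steps +8, +7, +8, +7, …: 7, 15, 22, 30, 37 → 45 → 52.
Putting the parts together: 81 samples, 39 mL, 45 drops and then 100 samples, 41 mL, 52 drops.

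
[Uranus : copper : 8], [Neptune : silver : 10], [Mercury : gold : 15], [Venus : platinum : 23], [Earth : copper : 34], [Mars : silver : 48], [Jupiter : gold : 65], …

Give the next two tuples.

Planet: Uranus, Neptune, Mercury, Venus, Earth, Mars, Jupiter → Saturn → Uranus (runs through the planets Mercury→Neptune).
Metal — repeats copper → silver → gold → platinum: copper, silver, gold, platinum, copper, silver, gold → platinum → copper.
Third entry: differences are 2, 5, 8, … (increasing by 3 each time), so 8, 10, 15, 23, 34, 48, 65 → 85 → 108.
Putting the parts together: [Saturn : platinum : 85] and then [Uranus : copper : 108].

[Saturn : platinum : 85], [Uranus : copper : 108]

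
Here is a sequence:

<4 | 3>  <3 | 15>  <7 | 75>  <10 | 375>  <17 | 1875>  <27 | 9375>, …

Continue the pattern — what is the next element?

First entry: each term is the sum of the two before it; 4, 3, 7, 10, 17, 27 → 44.
Second entry: ×5 each step, so 3, 15, 75, 375, 1875, 9375 → 46875.
Putting it together: <44 | 46875>.

<44 | 46875>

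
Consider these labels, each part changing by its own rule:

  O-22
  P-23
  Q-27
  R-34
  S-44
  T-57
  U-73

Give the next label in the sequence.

Letter: letters move forward 1 place in the alphabet, so O, P, Q, R, S, T, U → V.
Second component goes 22, 23, 27, 34, 44, 57, 73 → 92 (differences are 1, 4, 7, … (increasing by 3 each time)).
Combining the parts gives V-92.

V-92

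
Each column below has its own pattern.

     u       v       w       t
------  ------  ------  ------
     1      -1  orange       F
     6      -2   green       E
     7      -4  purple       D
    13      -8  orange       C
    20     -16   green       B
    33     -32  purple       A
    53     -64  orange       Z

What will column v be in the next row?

-128

Column v: -1, -2, -4, -8, -16, -32, -64 → -128 (×2 each step).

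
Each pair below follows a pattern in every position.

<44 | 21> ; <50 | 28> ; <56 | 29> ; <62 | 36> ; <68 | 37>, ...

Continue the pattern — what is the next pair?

First value: 44, 50, 56, 62, 68 → 74 (+6 each step).
Second value: 21, 28, 29, 36, 37 → 44 (alternating steps +7, +1, +7, +1, …).
Combining the parts gives <74 | 44>.

<74 | 44>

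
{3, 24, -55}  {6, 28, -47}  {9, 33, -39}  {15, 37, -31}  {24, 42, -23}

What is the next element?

First coordinate: each term is the sum of the two before it, so 3, 6, 9, 15, 24 → 39.
Second coordinate: alternating steps +4, +5, +4, +5, …, so 24, 28, 33, 37, 42 → 46.
Third coordinate: +8 each step, so -55, -47, -39, -31, -23 → -15.
Putting it together: {39, 46, -15}.

{39, 46, -15}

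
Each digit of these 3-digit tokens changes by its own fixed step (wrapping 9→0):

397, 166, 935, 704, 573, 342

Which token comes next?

111

First digit: −2 each step, mod 10, so 3, 1, 9, 7, 5, 3 → 1.
Second digit goes 9, 6, 3, 0, 7, 4 → 1 (−3 each step, mod 10).
Third digit: −1 each step, mod 10, so 7, 6, 5, 4, 3, 2 → 1.
Putting it together: 111.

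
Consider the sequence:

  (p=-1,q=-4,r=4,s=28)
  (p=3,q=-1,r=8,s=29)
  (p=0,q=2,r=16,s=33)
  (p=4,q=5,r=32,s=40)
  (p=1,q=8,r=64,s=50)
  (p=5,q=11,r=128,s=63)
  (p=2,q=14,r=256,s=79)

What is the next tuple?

For the p, alternating steps +4, −3, +4, −3, …: -1, 3, 0, 4, 1, 5, 2 → 6.
Q: -4, -1, 2, 5, 8, 11, 14 → 17 (+3 each step).
R: 4, 8, 16, 32, 64, 128, 256 → 512 (×2 each step).
S: 28, 29, 33, 40, 50, 63, 79 → 98 (differences are 1, 4, 7, … (increasing by 3 each time)).
So the next tuple is (p=6,q=17,r=512,s=98).

(p=6,q=17,r=512,s=98)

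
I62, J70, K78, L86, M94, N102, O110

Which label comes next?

Letter: letters move forward 1 place in the alphabet, so I, J, K, L, M, N, O → P.
Second component: 62, 70, 78, 86, 94, 102, 110 → 118 (+8 each step).
So the next label is P118.

P118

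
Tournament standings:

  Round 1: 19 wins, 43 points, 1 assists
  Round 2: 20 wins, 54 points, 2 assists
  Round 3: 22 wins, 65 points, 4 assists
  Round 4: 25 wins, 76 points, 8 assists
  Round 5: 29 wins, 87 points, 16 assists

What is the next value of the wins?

34

Wins: differences are 1, 2, 3, … (increasing by 1 each time), so 19, 20, 22, 25, 29 → 34.
Points goes 43, 54, 65, 76, 87 → 98 (+11 each step).
For the assists, ×2 each step: 1, 2, 4, 8, 16 → 32.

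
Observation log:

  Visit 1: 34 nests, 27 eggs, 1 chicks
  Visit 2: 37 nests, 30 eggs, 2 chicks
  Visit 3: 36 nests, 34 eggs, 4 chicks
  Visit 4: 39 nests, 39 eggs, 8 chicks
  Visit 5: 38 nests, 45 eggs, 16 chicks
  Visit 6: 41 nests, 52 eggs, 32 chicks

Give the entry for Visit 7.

40 nests, 60 eggs, 64 chicks

Nests — alternating steps +3, −1, +3, −1, …: 34, 37, 36, 39, 38, 41 → 40.
Eggs: differences are 3, 4, 5, … (increasing by 1 each time); 27, 30, 34, 39, 45, 52 → 60.
Chicks goes 1, 2, 4, 8, 16, 32 → 64 (×2 each step).
Putting it together: 40 nests, 60 eggs, 64 chicks.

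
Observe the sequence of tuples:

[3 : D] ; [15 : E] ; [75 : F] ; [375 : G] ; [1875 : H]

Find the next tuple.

First component: ×5 each step, so 3, 15, 75, 375, 1875 → 9375.
Letter: letters move forward 1 place in the alphabet; D, E, F, G, H → I.
So the next tuple is [9375 : I].

[9375 : I]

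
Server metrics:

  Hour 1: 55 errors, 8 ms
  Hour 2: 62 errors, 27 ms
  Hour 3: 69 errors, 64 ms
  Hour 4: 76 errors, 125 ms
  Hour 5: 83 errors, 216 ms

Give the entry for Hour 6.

90 errors, 343 ms

Errors — +7 each step: 55, 62, 69, 76, 83 → 90.
Ms: perfect cubes: 2³, 3³, 4³, …, so 8, 27, 64, 125, 216 → 343.
So the next record is 90 errors, 343 ms.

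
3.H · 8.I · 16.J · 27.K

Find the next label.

First component: differences are 5, 8, 11, … (increasing by 3 each time), so 3, 8, 16, 27 → 41.
Letter: letters move forward 1 place in the alphabet, so H, I, J, K → L.
So the next label is 41.L.

41.L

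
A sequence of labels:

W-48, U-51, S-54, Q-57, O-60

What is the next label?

M-63

Letter: letters move back 2 places in the alphabet; W, U, S, Q, O → M.
For the second component, +3 each step: 48, 51, 54, 57, 60 → 63.
So the next label is M-63.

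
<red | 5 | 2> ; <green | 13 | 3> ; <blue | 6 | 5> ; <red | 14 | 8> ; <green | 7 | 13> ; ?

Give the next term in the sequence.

Colour: repeats red → green → blue, so red, green, blue, red, green → blue.
Second slot: alternating steps +8, −7, +8, −7, …, so 5, 13, 6, 14, 7 → 15.
For the third slot, each term is the sum of the two before it: 2, 3, 5, 8, 13 → 21.
Putting it together: <blue | 15 | 21>.

<blue | 15 | 21>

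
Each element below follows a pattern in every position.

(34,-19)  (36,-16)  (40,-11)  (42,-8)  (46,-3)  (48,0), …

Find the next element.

(52,5)

First coordinate: alternating steps +2, +4, +2, +4, …, so 34, 36, 40, 42, 46, 48 → 52.
Second coordinate: alternating steps +3, +5, +3, +5, …, so -19, -16, -11, -8, -3, 0 → 5.
Putting it together: (52,5).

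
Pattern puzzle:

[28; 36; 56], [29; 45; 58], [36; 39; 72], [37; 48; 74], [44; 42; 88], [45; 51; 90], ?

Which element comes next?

[52; 45; 104]

First component: 28, 29, 36, 37, 44, 45 → 52 (alternating steps +1, +7, +1, +7, …).
Second component — alternating steps +9, −6, +9, −6, …: 36, 45, 39, 48, 42, 51 → 45.
Third component: always 2 × the first component; 56, 58, 72, 74, 88, 90 → 104.
So the next element is [52; 45; 104].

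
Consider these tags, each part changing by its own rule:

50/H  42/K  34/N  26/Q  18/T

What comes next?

10/W

First component: −8 each step; 50, 42, 34, 26, 18 → 10.
Letter — letters move forward 3 places in the alphabet: H, K, N, Q, T → W.
Combining the parts gives 10/W.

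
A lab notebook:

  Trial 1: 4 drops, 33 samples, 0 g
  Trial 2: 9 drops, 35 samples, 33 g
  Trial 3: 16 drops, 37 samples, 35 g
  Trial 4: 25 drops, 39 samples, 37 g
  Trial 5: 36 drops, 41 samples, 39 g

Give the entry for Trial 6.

Drops: 4, 9, 16, 25, 36 → 49 (perfect squares: 2², 3², 4², …).
Samples goes 33, 35, 37, 39, 41 → 43 (+2 each step).
G goes 0, 33, 35, 37, 39 → 41 (always the previous value of the samples).
So the next line is 49 drops, 43 samples, 41 g.

49 drops, 43 samples, 41 g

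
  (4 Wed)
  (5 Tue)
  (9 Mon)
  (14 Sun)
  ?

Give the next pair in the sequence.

For the first coordinate, each term is the sum of the two before it: 4, 5, 9, 14 → 23.
Day goes Wed, Tue, Mon, Sun → Sat (runs backward through the weekdays Mon→Sun).
So the next pair is (23 Sat).

(23 Sat)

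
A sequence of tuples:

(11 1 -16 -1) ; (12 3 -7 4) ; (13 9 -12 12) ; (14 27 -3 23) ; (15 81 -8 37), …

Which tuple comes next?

First slot: +1 each step; 11, 12, 13, 14, 15 → 16.
Second slot: ×3 each step, so 1, 3, 9, 27, 81 → 243.
For the third slot, alternating steps +9, −5, +9, −5, …: -16, -7, -12, -3, -8 → 1.
For the fourth slot, differences are 5, 8, 11, … (increasing by 3 each time): -1, 4, 12, 23, 37 → 54.
Combining the parts gives (16 243 1 54).

(16 243 1 54)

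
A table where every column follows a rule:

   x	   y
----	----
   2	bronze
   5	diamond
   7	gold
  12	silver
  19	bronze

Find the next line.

31  diamond

For the column x, each term is the sum of the two before it: 2, 5, 7, 12, 19 → 31.
Column y: repeats bronze → diamond → gold → silver, so bronze, diamond, gold, silver, bronze → diamond.
So the next line is 31  diamond.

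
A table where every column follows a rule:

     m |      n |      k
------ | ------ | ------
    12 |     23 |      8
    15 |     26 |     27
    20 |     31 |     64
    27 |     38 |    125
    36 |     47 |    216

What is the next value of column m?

47

Column m: differences are 3, 5, 7, … (increasing by 2 each time); 12, 15, 20, 27, 36 → 47.
Column n: 23, 26, 31, 38, 47 → 58 (differences are 3, 5, 7, … (increasing by 2 each time)).
Column k: perfect cubes: 2³, 3³, 4³, …, so 8, 27, 64, 125, 216 → 343.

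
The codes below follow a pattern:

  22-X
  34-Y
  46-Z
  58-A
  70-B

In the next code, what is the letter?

Letter — letters move forward 1 place in the alphabet, wrapping Z→A: X, Y, Z, A, B → C.

C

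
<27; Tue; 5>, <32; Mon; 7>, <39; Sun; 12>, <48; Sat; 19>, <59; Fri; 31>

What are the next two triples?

For the first part, differences are 5, 7, 9, … (increasing by 2 each time): 27, 32, 39, 48, 59 → 72 → 87.
For the day, runs backward through the weekdays Mon→Sun: Tue, Mon, Sun, Sat, Fri → Thu → Wed.
Third part goes 5, 7, 12, 19, 31 → 50 → 81 (each term is the sum of the two before it).
Putting the parts together: <72; Thu; 50> and then <87; Wed; 81>.

<72; Thu; 50>, <87; Wed; 81>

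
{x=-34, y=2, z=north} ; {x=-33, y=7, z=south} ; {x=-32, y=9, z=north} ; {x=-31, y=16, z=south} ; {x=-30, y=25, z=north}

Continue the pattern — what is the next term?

{x=-29, y=41, z=south}

X: +1 each step; -34, -33, -32, -31, -30 → -29.
Y goes 2, 7, 9, 16, 25 → 41 (each term is the sum of the two before it).
Z: alternates north ↔ south, so north, south, north, south, north → south.
Combining the parts gives {x=-29, y=41, z=south}.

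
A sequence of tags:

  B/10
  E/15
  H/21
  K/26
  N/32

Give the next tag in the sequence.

Q/37

Letter — letters move forward 3 places in the alphabet: B, E, H, K, N → Q.
Second component goes 10, 15, 21, 26, 32 → 37 (alternating steps +5, +6, +5, +6, …).
Combining the parts gives Q/37.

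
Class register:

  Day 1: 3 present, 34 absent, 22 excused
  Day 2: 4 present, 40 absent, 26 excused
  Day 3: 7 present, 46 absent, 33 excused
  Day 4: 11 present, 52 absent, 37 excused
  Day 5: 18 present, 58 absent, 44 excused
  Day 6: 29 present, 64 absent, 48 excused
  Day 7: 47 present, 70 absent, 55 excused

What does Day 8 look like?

For the present, each term is the sum of the two before it: 3, 4, 7, 11, 18, 29, 47 → 76.
Absent goes 34, 40, 46, 52, 58, 64, 70 → 76 (+6 each step).
Excused: alternating steps +4, +7, +4, +7, …, so 22, 26, 33, 37, 44, 48, 55 → 59.
So the next record is 76 present, 76 absent, 59 excused.

76 present, 76 absent, 59 excused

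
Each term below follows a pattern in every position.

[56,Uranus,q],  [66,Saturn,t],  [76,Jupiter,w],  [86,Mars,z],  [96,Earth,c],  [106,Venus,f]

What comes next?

For the first slot, +10 each step: 56, 66, 76, 86, 96, 106 → 116.
Planet: Uranus, Saturn, Jupiter, Mars, Earth, Venus → Mercury (runs backward through the planets Mercury→Neptune).
Letter goes q, t, w, z, c, f → i (letters move forward 3 places in the alphabet, wrapping Z→A).
Putting it together: [116,Mercury,i].

[116,Mercury,i]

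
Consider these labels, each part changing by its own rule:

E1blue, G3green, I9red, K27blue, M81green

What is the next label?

Letter — letters move forward 2 places in the alphabet: E, G, I, K, M → O.
Second component — ×3 each step: 1, 3, 9, 27, 81 → 243.
Colour: repeats blue → green → red, so blue, green, red, blue, green → red.
Putting it together: O243red.

O243red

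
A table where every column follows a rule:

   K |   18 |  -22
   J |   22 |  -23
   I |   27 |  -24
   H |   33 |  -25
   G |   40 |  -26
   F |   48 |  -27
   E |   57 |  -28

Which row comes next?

Letter: letters move back 1 place in the alphabet, so K, J, I, H, G, F, E → D.
Second component goes 18, 22, 27, 33, 40, 48, 57 → 67 (differences are 4, 5, 6, … (increasing by 1 each time)).
Third component: −1 each step; -22, -23, -24, -25, -26, -27, -28 → -29.
Putting it together: D  67  -29.

D  67  -29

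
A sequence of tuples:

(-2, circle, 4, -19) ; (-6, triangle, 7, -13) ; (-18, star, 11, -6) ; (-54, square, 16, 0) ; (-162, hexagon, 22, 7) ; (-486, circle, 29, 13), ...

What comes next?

(-1458, triangle, 37, 20)

First part — ×3 each step: -2, -6, -18, -54, -162, -486 → -1458.
Shape: repeats circle → triangle → star → square → hexagon, so circle, triangle, star, square, hexagon, circle → triangle.
Third part goes 4, 7, 11, 16, 22, 29 → 37 (differences are 3, 4, 5, … (increasing by 1 each time)).
Fourth part — alternating steps +6, +7, +6, +7, …: -19, -13, -6, 0, 7, 13 → 20.
Combining the parts gives (-1458, triangle, 37, 20).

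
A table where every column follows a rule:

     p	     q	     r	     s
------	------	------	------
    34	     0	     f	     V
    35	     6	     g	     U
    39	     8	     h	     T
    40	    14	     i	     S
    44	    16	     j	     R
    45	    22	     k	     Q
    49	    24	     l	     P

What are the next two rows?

For the column p, alternating steps +1, +4, +1, +4, …: 34, 35, 39, 40, 44, 45, 49 → 50 → 54.
Column q — alternating steps +6, +2, +6, +2, …: 0, 6, 8, 14, 16, 22, 24 → 30 → 32.
Column r: letters move forward 1 place in the alphabet, so f, g, h, i, j, k, l → m → n.
Column s: V, U, T, S, R, Q, P → O → N (letters move back 1 place in the alphabet).
So the next two rows are 50  30  m  O and 54  32  n  N.

50  30  m  O; 54  32  n  N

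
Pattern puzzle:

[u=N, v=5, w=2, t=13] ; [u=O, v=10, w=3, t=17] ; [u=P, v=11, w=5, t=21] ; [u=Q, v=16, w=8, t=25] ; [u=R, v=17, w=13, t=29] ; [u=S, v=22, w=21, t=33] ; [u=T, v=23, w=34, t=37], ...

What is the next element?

U — letters move forward 1 place in the alphabet: N, O, P, Q, R, S, T → U.
V: alternating steps +5, +1, +5, +1, …, so 5, 10, 11, 16, 17, 22, 23 → 28.
W: 2, 3, 5, 8, 13, 21, 34 → 55 (each term is the sum of the two before it).
T: +4 each step, so 13, 17, 21, 25, 29, 33, 37 → 41.
So the next element is [u=U, v=28, w=55, t=41].

[u=U, v=28, w=55, t=41]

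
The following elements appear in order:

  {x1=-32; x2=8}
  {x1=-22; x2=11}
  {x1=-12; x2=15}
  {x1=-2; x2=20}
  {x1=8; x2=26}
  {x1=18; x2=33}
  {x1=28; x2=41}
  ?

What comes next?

X1 goes -32, -22, -12, -2, 8, 18, 28 → 38 (+10 each step).
X2 goes 8, 11, 15, 20, 26, 33, 41 → 50 (differences are 3, 4, 5, … (increasing by 1 each time)).
So the next element is {x1=38; x2=50}.

{x1=38; x2=50}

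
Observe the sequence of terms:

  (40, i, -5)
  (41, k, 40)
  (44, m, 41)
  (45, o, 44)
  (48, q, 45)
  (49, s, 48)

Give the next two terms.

First part: alternating steps +1, +3, +1, +3, …; 40, 41, 44, 45, 48, 49 → 52 → 53.
Letter: letters move forward 2 places in the alphabet, so i, k, m, o, q, s → u → w.
For the third part, always the previous value of the first part: -5, 40, 41, 44, 45, 48 → 49 → 52.
Putting the parts together: (52, u, 49) and then (53, w, 52).

(52, u, 49), (53, w, 52)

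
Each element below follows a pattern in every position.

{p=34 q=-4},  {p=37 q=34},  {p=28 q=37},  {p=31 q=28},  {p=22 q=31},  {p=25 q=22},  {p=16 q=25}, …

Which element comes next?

{p=19 q=16}

P: 34, 37, 28, 31, 22, 25, 16 → 19 (alternating steps +3, −9, +3, −9, …).
Q: -4, 34, 37, 28, 31, 22, 25 → 16 (always the previous value of the p).
Combining the parts gives {p=19 q=16}.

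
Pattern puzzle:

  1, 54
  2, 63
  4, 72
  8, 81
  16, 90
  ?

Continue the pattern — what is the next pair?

32, 99

First entry: 1, 2, 4, 8, 16 → 32 (×2 each step).
Second entry: +9 each step, so 54, 63, 72, 81, 90 → 99.
Putting it together: 32, 99.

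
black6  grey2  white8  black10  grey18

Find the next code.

Shade: repeats black → grey → white; black, grey, white, black, grey → white.
Second component goes 6, 2, 8, 10, 18 → 28 (each term is the sum of the two before it).
Combining the parts gives white28.

white28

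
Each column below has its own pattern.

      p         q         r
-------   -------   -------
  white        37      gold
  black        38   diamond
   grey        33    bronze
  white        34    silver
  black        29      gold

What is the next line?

Column p: white, black, grey, white, black → grey (repeats white → black → grey).
Column q goes 37, 38, 33, 34, 29 → 30 (alternating steps +1, −5, +1, −5, …).
For the column r, repeats gold → diamond → bronze → silver: gold, diamond, bronze, silver, gold → diamond.
Combining the parts gives grey  30  diamond.

grey  30  diamond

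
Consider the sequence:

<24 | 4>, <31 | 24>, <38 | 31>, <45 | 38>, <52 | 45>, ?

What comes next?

First component — +7 each step: 24, 31, 38, 45, 52 → 59.
Second component: always the previous value of the first component, so 4, 24, 31, 38, 45 → 52.
So the next term is <59 | 52>.

<59 | 52>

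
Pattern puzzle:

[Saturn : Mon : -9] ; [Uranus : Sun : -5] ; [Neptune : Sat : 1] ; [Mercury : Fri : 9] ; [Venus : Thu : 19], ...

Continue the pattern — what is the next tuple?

Planet: runs through the planets Mercury→Neptune; Saturn, Uranus, Neptune, Mercury, Venus → Earth.
Day goes Mon, Sun, Sat, Fri, Thu → Wed (runs backward through the weekdays Mon→Sun).
Third entry: -9, -5, 1, 9, 19 → 31 (differences are 4, 6, 8, … (increasing by 2 each time)).
So the next tuple is [Earth : Wed : 31].

[Earth : Wed : 31]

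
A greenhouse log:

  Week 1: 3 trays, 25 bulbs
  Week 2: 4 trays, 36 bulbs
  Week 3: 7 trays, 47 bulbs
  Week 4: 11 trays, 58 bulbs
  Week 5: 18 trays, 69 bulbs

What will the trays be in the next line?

29

For the trays, each term is the sum of the two before it: 3, 4, 7, 11, 18 → 29.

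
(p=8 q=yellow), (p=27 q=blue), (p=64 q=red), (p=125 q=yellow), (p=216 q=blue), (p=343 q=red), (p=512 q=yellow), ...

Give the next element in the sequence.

(p=729 q=blue)

P: perfect cubes: 2³, 3³, 4³, …; 8, 27, 64, 125, 216, 343, 512 → 729.
For the q, repeats yellow → blue → red: yellow, blue, red, yellow, blue, red, yellow → blue.
Putting it together: (p=729 q=blue).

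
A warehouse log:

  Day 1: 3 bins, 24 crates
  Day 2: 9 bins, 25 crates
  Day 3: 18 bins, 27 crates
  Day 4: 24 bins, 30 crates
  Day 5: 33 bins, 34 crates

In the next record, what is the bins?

Bins goes 3, 9, 18, 24, 33 → 39 (alternating steps +6, +9, +6, +9, …).
Crates: 24, 25, 27, 30, 34 → 39 (differences are 1, 2, 3, … (increasing by 1 each time)).

39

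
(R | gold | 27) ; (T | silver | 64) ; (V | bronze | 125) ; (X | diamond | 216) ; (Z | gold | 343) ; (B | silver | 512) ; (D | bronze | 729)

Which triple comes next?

(F | diamond | 1000)

Letter goes R, T, V, X, Z, B, D → F (letters move forward 2 places in the alphabet, wrapping Z→A).
Rank goes gold, silver, bronze, diamond, gold, silver, bronze → diamond (repeats gold → silver → bronze → diamond).
Third component: perfect cubes: 3³, 4³, 5³, …, so 27, 64, 125, 216, 343, 512, 729 → 1000.
So the next triple is (F | diamond | 1000).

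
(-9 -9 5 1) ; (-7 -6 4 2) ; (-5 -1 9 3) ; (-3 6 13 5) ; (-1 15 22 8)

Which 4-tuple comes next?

First entry: +2 each step; -9, -7, -5, -3, -1 → 1.
Second entry goes -9, -6, -1, 6, 15 → 26 (differences are 3, 5, 7, … (increasing by 2 each time)).
Third entry — each term is the sum of the two before it: 5, 4, 9, 13, 22 → 35.
Fourth entry: each term is the sum of the two before it, so 1, 2, 3, 5, 8 → 13.
So the next 4-tuple is (1 26 35 13).

(1 26 35 13)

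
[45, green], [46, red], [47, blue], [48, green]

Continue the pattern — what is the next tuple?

[49, red]

First slot: 45, 46, 47, 48 → 49 (+1 each step).
Colour: green, red, blue, green → red (repeats green → red → blue).
Putting it together: [49, red].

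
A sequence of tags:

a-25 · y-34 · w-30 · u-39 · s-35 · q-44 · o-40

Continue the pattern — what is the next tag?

m-49

Letter: letters move back 2 places in the alphabet, wrapping A→Z; a, y, w, u, s, q, o → m.
Second component: alternating steps +9, −4, +9, −4, …, so 25, 34, 30, 39, 35, 44, 40 → 49.
Combining the parts gives m-49.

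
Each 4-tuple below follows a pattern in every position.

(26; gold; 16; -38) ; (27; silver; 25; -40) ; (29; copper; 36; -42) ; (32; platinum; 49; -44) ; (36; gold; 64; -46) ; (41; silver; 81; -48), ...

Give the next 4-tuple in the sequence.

First component goes 26, 27, 29, 32, 36, 41 → 47 (differences are 1, 2, 3, … (increasing by 1 each time)).
Metal — repeats gold → silver → copper → platinum: gold, silver, copper, platinum, gold, silver → copper.
Third component: perfect squares: 4², 5², 6², …, so 16, 25, 36, 49, 64, 81 → 100.
Fourth component: -38, -40, -42, -44, -46, -48 → -50 (−2 each step).
So the next 4-tuple is (47; copper; 100; -50).

(47; copper; 100; -50)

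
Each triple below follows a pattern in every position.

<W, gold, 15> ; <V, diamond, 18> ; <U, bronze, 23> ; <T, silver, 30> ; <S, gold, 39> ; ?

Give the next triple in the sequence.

<R, diamond, 50>

Letter: letters move back 1 place in the alphabet, so W, V, U, T, S → R.
For the rank, repeats gold → diamond → bronze → silver: gold, diamond, bronze, silver, gold → diamond.
Third part: differences are 3, 5, 7, … (increasing by 2 each time), so 15, 18, 23, 30, 39 → 50.
Putting it together: <R, diamond, 50>.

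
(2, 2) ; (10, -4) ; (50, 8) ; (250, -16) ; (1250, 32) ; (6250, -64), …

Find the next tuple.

For the first slot, ×5 each step: 2, 10, 50, 250, 1250, 6250 → 31250.
For the second slot, ×(-2) each step: 2, -4, 8, -16, 32, -64 → 128.
So the next tuple is (31250, 128).

(31250, 128)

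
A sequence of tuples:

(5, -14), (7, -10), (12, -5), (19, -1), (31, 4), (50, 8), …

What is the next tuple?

(81, 13)

First part: each term is the sum of the two before it, so 5, 7, 12, 19, 31, 50 → 81.
For the second part, alternating steps +4, +5, +4, +5, …: -14, -10, -5, -1, 4, 8 → 13.
So the next tuple is (81, 13).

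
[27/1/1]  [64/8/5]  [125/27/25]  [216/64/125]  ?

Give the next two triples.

[343/125/625], [512/216/3125]

First value: perfect cubes: 3³, 4³, 5³, …, so 27, 64, 125, 216 → 343 → 512.
Second value: 1, 8, 27, 64 → 125 → 216 (perfect cubes: 1³, 2³, 3³, …).
Third value: 1, 5, 25, 125 → 625 → 3125 (×5 each step).
So the next two triples are [343/125/625] and [512/216/3125].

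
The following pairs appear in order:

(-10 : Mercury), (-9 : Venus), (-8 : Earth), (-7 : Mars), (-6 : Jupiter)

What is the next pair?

(-5 : Saturn)

First part — +1 each step: -10, -9, -8, -7, -6 → -5.
Planet: runs through the planets Mercury→Neptune, so Mercury, Venus, Earth, Mars, Jupiter → Saturn.
Putting it together: (-5 : Saturn).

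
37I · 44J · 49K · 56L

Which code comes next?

First component: alternating steps +7, +5, +7, +5, …; 37, 44, 49, 56 → 61.
Letter: letters move forward 1 place in the alphabet; I, J, K, L → M.
Putting it together: 61M.

61M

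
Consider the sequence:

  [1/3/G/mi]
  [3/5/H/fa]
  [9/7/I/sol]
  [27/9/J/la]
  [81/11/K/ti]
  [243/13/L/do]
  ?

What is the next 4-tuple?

[729/15/M/re]

First component goes 1, 3, 9, 27, 81, 243 → 729 (×3 each step).
Second component: 3, 5, 7, 9, 11, 13 → 15 (+2 each step).
Letter: letters move forward 1 place in the alphabet, so G, H, I, J, K, L → M.
For the note, runs through the solfège scale do→ti: mi, fa, sol, la, ti, do → re.
So the next 4-tuple is [729/15/M/re].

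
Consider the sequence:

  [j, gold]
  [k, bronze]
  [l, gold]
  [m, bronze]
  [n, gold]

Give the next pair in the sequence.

Letter: j, k, l, m, n → o (letters move forward 1 place in the alphabet).
Rank goes gold, bronze, gold, bronze, gold → bronze (alternates gold ↔ bronze).
Putting it together: [o, bronze].

[o, bronze]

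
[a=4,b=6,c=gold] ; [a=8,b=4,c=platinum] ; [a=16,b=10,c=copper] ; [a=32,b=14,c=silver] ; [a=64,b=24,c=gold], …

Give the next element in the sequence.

A goes 4, 8, 16, 32, 64 → 128 (×2 each step).
B: 6, 4, 10, 14, 24 → 38 (each term is the sum of the two before it).
C: gold, platinum, copper, silver, gold → platinum (repeats gold → platinum → copper → silver).
So the next element is [a=128,b=38,c=platinum].

[a=128,b=38,c=platinum]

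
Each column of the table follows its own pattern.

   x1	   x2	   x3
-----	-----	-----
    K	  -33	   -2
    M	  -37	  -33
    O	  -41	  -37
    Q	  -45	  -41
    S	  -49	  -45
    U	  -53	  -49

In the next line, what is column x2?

For the column x1, letters move forward 2 places in the alphabet: K, M, O, Q, S, U → W.
Column x2: −4 each step, so -33, -37, -41, -45, -49, -53 → -57.
Column x3: always the previous value of the column x2; -2, -33, -37, -41, -45, -49 → -53.

-57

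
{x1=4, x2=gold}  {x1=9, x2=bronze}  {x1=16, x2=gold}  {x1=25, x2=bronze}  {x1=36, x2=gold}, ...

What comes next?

{x1=49, x2=bronze}

X1: 4, 9, 16, 25, 36 → 49 (perfect squares: 2², 3², 4², …).
For the x2, alternates gold ↔ bronze: gold, bronze, gold, bronze, gold → bronze.
Putting it together: {x1=49, x2=bronze}.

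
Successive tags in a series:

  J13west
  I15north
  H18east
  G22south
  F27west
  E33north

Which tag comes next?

D40east

Letter: letters move back 1 place in the alphabet, so J, I, H, G, F, E → D.
Second component: differences are 2, 3, 4, … (increasing by 1 each time), so 13, 15, 18, 22, 27, 33 → 40.
Direction — repeats west → north → east → south: west, north, east, south, west, north → east.
So the next tag is D40east.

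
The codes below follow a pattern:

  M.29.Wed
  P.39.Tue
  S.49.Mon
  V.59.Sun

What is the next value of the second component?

Second component — +10 each step: 29, 39, 49, 59 → 69.

69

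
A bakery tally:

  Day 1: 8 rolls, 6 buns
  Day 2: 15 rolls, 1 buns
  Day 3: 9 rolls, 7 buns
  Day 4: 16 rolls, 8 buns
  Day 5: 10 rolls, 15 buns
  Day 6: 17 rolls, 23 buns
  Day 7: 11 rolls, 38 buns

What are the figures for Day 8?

Rolls: alternating steps +7, −6, +7, −6, …; 8, 15, 9, 16, 10, 17, 11 → 18.
Buns: each term is the sum of the two before it; 6, 1, 7, 8, 15, 23, 38 → 61.
So the next row is 18 rolls, 61 buns.

18 rolls, 61 buns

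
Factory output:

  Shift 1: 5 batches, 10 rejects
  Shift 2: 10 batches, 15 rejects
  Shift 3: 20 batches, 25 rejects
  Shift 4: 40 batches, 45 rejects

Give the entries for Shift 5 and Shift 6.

80 batches, 85 rejects; 160 batches, 165 rejects

Batches: ×2 each step; 5, 10, 20, 40 → 80 → 160.
Rejects goes 10, 15, 25, 45 → 85 → 165 (always 5 more than the batches).
Putting the parts together: 80 batches, 85 rejects and then 160 batches, 165 rejects.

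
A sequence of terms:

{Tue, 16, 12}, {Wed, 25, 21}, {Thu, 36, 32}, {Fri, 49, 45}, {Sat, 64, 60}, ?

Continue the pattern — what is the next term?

Day: runs through the weekdays Mon→Sun, so Tue, Wed, Thu, Fri, Sat → Sun.
For the second value, perfect squares: 4², 5², 6², …: 16, 25, 36, 49, 64 → 81.
Third value — always 4 less than the second value: 12, 21, 32, 45, 60 → 77.
Combining the parts gives {Sun, 81, 77}.

{Sun, 81, 77}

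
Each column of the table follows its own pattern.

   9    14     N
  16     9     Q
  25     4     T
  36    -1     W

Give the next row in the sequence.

49  -6  Z

First component: perfect squares: 3², 4², 5², …, so 9, 16, 25, 36 → 49.
Second component goes 14, 9, 4, -1 → -6 (−5 each step).
Letter: N, Q, T, W → Z (letters move forward 3 places in the alphabet).
So the next row is 49  -6  Z.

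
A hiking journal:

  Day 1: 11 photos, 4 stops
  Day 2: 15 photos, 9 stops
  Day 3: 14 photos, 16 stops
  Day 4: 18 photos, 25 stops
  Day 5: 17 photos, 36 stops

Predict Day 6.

For the photos, alternating steps +4, −1, +4, −1, …: 11, 15, 14, 18, 17 → 21.
Stops: perfect squares: 2², 3², 4², …, so 4, 9, 16, 25, 36 → 49.
Combining the parts gives 21 photos, 49 stops.

21 photos, 49 stops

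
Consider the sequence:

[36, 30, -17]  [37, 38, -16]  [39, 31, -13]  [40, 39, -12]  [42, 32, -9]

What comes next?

First coordinate — alternating steps +1, +2, +1, +2, …: 36, 37, 39, 40, 42 → 43.
Second coordinate: 30, 38, 31, 39, 32 → 40 (alternating steps +8, −7, +8, −7, …).
For the third coordinate, alternating steps +1, +3, +1, +3, …: -17, -16, -13, -12, -9 → -8.
Putting it together: [43, 40, -8].

[43, 40, -8]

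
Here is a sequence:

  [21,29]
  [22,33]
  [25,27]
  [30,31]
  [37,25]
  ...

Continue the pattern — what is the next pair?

[46,29]

First slot: differences are 1, 3, 5, … (increasing by 2 each time), so 21, 22, 25, 30, 37 → 46.
Second slot: alternating steps +4, −6, +4, −6, …, so 29, 33, 27, 31, 25 → 29.
Putting it together: [46,29].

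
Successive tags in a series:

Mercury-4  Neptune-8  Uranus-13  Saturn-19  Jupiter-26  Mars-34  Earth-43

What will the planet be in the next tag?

Venus

Planet goes Mercury, Neptune, Uranus, Saturn, Jupiter, Mars, Earth → Venus (runs backward through the planets Mercury→Neptune).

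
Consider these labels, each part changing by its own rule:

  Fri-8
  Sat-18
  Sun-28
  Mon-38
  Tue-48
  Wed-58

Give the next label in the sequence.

Thu-68

Day: Fri, Sat, Sun, Mon, Tue, Wed → Thu (runs through the weekdays Mon→Sun).
Second component — +10 each step: 8, 18, 28, 38, 48, 58 → 68.
Putting it together: Thu-68.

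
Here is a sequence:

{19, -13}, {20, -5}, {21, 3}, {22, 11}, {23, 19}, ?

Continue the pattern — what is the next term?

{24, 27}

First slot: +1 each step, so 19, 20, 21, 22, 23 → 24.
For the second slot, +8 each step: -13, -5, 3, 11, 19 → 27.
Putting it together: {24, 27}.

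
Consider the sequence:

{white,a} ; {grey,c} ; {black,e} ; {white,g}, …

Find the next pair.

{grey,i}

Shade: repeats white → grey → black; white, grey, black, white → grey.
Letter: letters move forward 2 places in the alphabet, so a, c, e, g → i.
Putting it together: {grey,i}.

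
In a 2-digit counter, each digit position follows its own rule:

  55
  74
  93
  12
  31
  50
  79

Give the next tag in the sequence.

98

First digit: +2 each step, mod 10; 5, 7, 9, 1, 3, 5, 7 → 9.
For the second digit, −1 each step, mod 10: 5, 4, 3, 2, 1, 0, 9 → 8.
So the next tag is 98.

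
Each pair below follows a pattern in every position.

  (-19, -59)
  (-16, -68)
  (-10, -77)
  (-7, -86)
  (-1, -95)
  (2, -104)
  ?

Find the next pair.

For the first component, alternating steps +3, +6, +3, +6, …: -19, -16, -10, -7, -1, 2 → 8.
Second component — −9 each step: -59, -68, -77, -86, -95, -104 → -113.
Combining the parts gives (8, -113).

(8, -113)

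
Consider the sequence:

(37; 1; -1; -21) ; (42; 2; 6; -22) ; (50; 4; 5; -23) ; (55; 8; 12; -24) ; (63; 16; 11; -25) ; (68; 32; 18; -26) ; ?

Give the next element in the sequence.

First entry: alternating steps +5, +8, +5, +8, …; 37, 42, 50, 55, 63, 68 → 76.
Second entry: ×2 each step; 1, 2, 4, 8, 16, 32 → 64.
Third entry: -1, 6, 5, 12, 11, 18 → 17 (alternating steps +7, −1, +7, −1, …).
Fourth entry: −1 each step; -21, -22, -23, -24, -25, -26 → -27.
So the next element is (76; 64; 17; -27).

(76; 64; 17; -27)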